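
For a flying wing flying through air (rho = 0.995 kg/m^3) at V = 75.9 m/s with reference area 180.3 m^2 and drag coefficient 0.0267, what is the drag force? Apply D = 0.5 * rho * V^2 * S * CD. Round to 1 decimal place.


Step 1: Dynamic pressure q = 0.5 * 0.995 * 75.9^2 = 2866.003 Pa
Step 2: Drag D = q * S * CD = 2866.003 * 180.3 * 0.0267
Step 3: D = 13797.0 N

13797.0


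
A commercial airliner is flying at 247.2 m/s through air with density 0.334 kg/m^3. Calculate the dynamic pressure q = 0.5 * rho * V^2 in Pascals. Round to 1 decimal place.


Step 1: V^2 = 247.2^2 = 61107.84
Step 2: q = 0.5 * 0.334 * 61107.84
Step 3: q = 10205.0 Pa

10205.0


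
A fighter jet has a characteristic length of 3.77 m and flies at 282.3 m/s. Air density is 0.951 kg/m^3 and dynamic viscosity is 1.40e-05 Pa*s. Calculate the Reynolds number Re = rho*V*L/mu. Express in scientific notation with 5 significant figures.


Step 1: Numerator = rho * V * L = 0.951 * 282.3 * 3.77 = 1012.121721
Step 2: Re = 1012.121721 / 1.40e-05
Step 3: Re = 7.2294e+07

7.2294e+07


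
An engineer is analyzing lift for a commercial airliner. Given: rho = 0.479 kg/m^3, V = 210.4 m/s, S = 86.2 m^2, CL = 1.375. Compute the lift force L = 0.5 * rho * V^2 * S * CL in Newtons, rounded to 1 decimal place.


Step 1: Calculate dynamic pressure q = 0.5 * 0.479 * 210.4^2 = 0.5 * 0.479 * 44268.16 = 10602.2243 Pa
Step 2: Multiply by wing area and lift coefficient: L = 10602.2243 * 86.2 * 1.375
Step 3: L = 913911.7364 * 1.375 = 1256628.6 N

1256628.6


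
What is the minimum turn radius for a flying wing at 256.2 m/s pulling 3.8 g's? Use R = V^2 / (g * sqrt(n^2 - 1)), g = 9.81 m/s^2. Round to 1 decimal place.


Step 1: V^2 = 256.2^2 = 65638.44
Step 2: n^2 - 1 = 3.8^2 - 1 = 13.44
Step 3: sqrt(13.44) = 3.666061
Step 4: R = 65638.44 / (9.81 * 3.666061) = 1825.1 m

1825.1


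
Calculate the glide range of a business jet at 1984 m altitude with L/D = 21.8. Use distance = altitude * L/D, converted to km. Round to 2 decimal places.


Step 1: Glide distance = altitude * L/D = 1984 * 21.8 = 43251.2 m
Step 2: Convert to km: 43251.2 / 1000 = 43.25 km

43.25


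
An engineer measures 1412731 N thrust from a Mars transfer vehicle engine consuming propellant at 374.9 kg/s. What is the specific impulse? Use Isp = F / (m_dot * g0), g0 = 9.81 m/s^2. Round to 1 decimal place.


Step 1: m_dot * g0 = 374.9 * 9.81 = 3677.77
Step 2: Isp = 1412731 / 3677.77 = 384.1 s

384.1


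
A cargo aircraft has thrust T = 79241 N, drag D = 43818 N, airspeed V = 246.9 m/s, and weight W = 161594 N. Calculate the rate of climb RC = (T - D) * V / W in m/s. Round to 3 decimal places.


Step 1: Excess thrust = T - D = 79241 - 43818 = 35423 N
Step 2: Excess power = 35423 * 246.9 = 8745938.7 W
Step 3: RC = 8745938.7 / 161594 = 54.123 m/s

54.123


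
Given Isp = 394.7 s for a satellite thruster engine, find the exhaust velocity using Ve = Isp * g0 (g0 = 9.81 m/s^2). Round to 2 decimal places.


Step 1: Ve = Isp * g0 = 394.7 * 9.81
Step 2: Ve = 3872.01 m/s

3872.01


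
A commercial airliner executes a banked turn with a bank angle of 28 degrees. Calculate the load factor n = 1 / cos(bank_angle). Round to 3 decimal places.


Step 1: Convert 28 degrees to radians = 0.488692
Step 2: cos(28 deg) = 0.882948
Step 3: n = 1 / 0.882948 = 1.133

1.133


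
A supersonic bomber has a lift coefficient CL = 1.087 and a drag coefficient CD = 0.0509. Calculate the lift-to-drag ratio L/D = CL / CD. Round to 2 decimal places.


Step 1: L/D = CL / CD = 1.087 / 0.0509
Step 2: L/D = 21.36

21.36


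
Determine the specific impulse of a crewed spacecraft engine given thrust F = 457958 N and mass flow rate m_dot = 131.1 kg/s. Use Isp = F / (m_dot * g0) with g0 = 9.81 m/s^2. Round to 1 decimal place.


Step 1: m_dot * g0 = 131.1 * 9.81 = 1286.09
Step 2: Isp = 457958 / 1286.09 = 356.1 s

356.1


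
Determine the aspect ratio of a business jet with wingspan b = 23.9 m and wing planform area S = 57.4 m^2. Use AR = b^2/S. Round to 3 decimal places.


Step 1: b^2 = 23.9^2 = 571.21
Step 2: AR = 571.21 / 57.4 = 9.951

9.951


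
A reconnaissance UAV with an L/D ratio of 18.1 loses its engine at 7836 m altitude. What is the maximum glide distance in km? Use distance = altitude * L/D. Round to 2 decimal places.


Step 1: Glide distance = altitude * L/D = 7836 * 18.1 = 141831.6 m
Step 2: Convert to km: 141831.6 / 1000 = 141.83 km

141.83


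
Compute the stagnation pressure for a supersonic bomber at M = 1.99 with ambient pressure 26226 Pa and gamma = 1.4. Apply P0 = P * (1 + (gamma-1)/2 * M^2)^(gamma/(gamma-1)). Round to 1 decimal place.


Step 1: (gamma-1)/2 * M^2 = 0.2 * 3.9601 = 0.79202
Step 2: 1 + 0.79202 = 1.79202
Step 3: Exponent gamma/(gamma-1) = 3.5
Step 4: P0 = 26226 * 1.79202^3.5 = 202037.5 Pa

202037.5


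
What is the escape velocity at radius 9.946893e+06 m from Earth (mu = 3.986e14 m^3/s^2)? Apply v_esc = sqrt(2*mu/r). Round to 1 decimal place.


Step 1: 2*mu/r = 2 * 3.986e14 / 9.946893e+06 = 80145629.394
Step 2: v_esc = sqrt(80145629.394) = 8952.4 m/s

8952.4


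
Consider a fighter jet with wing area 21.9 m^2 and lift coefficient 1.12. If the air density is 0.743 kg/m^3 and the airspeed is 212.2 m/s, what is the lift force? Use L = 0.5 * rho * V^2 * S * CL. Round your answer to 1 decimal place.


Step 1: Calculate dynamic pressure q = 0.5 * 0.743 * 212.2^2 = 0.5 * 0.743 * 45028.84 = 16728.2141 Pa
Step 2: Multiply by wing area and lift coefficient: L = 16728.2141 * 21.9 * 1.12
Step 3: L = 366347.8879 * 1.12 = 410309.6 N

410309.6


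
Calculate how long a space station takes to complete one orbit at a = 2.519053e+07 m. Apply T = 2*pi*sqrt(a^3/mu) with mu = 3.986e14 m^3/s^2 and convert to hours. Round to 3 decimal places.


Step 1: a^3 / mu = 1.598497e+22 / 3.986e14 = 4.010279e+07
Step 2: sqrt(4.010279e+07) = 6332.6766 s
Step 3: T = 2*pi * 6332.6766 = 39789.38 s
Step 4: T in hours = 39789.38 / 3600 = 11.053 hours

11.053


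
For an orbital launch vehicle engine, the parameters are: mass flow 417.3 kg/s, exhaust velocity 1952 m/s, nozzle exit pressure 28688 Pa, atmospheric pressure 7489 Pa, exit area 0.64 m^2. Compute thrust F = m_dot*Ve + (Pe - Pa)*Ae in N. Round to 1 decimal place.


Step 1: Momentum thrust = m_dot * Ve = 417.3 * 1952 = 814569.6 N
Step 2: Pressure thrust = (Pe - Pa) * Ae = (28688 - 7489) * 0.64 = 13567.36 N
Step 3: Total thrust F = 814569.6 + 13567.36 = 828137.0 N

828137.0


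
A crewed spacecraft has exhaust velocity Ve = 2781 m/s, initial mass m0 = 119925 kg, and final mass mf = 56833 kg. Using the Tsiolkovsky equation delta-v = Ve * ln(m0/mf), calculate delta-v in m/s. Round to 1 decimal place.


Step 1: Mass ratio m0/mf = 119925 / 56833 = 2.11013
Step 2: ln(2.11013) = 0.746749
Step 3: delta-v = 2781 * 0.746749 = 2076.7 m/s

2076.7


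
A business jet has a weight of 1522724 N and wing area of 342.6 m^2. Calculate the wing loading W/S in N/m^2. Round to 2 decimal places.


Step 1: Wing loading = W / S = 1522724 / 342.6
Step 2: Wing loading = 4444.61 N/m^2

4444.61


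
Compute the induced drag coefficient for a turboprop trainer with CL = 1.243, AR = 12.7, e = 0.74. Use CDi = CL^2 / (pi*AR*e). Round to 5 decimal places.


Step 1: CL^2 = 1.243^2 = 1.545049
Step 2: pi * AR * e = 3.14159 * 12.7 * 0.74 = 29.524688
Step 3: CDi = 1.545049 / 29.524688 = 0.05233

0.05233


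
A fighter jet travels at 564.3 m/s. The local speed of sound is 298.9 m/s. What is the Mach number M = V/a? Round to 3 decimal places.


Step 1: M = V / a = 564.3 / 298.9
Step 2: M = 1.888

1.888


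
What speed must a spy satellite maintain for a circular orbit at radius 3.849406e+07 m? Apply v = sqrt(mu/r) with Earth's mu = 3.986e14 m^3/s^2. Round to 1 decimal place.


Step 1: mu / r = 3.986e14 / 3.849406e+07 = 10354844.3578
Step 2: v = sqrt(10354844.3578) = 3217.9 m/s

3217.9


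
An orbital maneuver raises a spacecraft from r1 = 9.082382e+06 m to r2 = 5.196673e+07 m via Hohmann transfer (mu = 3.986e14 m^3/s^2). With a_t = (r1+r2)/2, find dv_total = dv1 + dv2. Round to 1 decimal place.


Step 1: Transfer semi-major axis a_t = (9.082382e+06 + 5.196673e+07) / 2 = 3.052456e+07 m
Step 2: v1 (circular at r1) = sqrt(mu/r1) = 6624.74 m/s
Step 3: v_t1 = sqrt(mu*(2/r1 - 1/a_t)) = 8643.84 m/s
Step 4: dv1 = |8643.84 - 6624.74| = 2019.1 m/s
Step 5: v2 (circular at r2) = 2769.53 m/s, v_t2 = 1510.71 m/s
Step 6: dv2 = |2769.53 - 1510.71| = 1258.82 m/s
Step 7: Total delta-v = 2019.1 + 1258.82 = 3277.9 m/s

3277.9


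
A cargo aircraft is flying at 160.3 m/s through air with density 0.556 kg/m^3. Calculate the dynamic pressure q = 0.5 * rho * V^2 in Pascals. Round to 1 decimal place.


Step 1: V^2 = 160.3^2 = 25696.09
Step 2: q = 0.5 * 0.556 * 25696.09
Step 3: q = 7143.5 Pa

7143.5


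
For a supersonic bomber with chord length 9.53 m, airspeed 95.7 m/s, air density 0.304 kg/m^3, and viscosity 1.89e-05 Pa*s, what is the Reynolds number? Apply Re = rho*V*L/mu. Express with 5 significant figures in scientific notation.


Step 1: Numerator = rho * V * L = 0.304 * 95.7 * 9.53 = 277.254384
Step 2: Re = 277.254384 / 1.89e-05
Step 3: Re = 1.4670e+07

1.4670e+07


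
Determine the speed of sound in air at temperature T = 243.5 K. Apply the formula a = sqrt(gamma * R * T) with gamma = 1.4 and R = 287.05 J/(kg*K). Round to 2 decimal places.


Step 1: gamma * R * T = 1.4 * 287.05 * 243.5 = 97855.345
Step 2: a = sqrt(97855.345) = 312.82 m/s

312.82


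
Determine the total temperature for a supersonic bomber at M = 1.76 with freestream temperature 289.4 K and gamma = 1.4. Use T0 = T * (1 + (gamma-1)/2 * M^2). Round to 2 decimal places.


Step 1: (gamma-1)/2 = 0.2
Step 2: M^2 = 3.0976
Step 3: 1 + 0.2 * 3.0976 = 1.61952
Step 4: T0 = 289.4 * 1.61952 = 468.69 K

468.69


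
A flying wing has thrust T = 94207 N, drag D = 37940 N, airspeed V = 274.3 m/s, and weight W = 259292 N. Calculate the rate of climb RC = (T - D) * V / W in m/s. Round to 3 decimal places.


Step 1: Excess thrust = T - D = 94207 - 37940 = 56267 N
Step 2: Excess power = 56267 * 274.3 = 15434038.1 W
Step 3: RC = 15434038.1 / 259292 = 59.524 m/s

59.524


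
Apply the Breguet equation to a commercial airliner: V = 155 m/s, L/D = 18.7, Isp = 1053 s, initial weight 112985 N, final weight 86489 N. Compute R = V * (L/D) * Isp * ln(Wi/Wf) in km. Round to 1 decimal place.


Step 1: Coefficient = V * (L/D) * Isp = 155 * 18.7 * 1053 = 3052120.5 m
Step 2: Wi/Wf = 112985 / 86489 = 1.306351
Step 3: ln(1.306351) = 0.267238
Step 4: R = 3052120.5 * 0.267238 = 815642.1 m = 815.6 km

815.6


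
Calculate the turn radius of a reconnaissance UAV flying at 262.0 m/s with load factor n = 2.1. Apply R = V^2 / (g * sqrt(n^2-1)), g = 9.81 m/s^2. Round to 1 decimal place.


Step 1: V^2 = 262.0^2 = 68644.0
Step 2: n^2 - 1 = 2.1^2 - 1 = 3.41
Step 3: sqrt(3.41) = 1.846619
Step 4: R = 68644.0 / (9.81 * 1.846619) = 3789.3 m

3789.3


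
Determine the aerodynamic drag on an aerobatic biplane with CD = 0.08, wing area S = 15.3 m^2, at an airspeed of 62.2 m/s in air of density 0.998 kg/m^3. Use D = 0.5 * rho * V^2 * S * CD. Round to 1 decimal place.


Step 1: Dynamic pressure q = 0.5 * 0.998 * 62.2^2 = 1930.5512 Pa
Step 2: Drag D = q * S * CD = 1930.5512 * 15.3 * 0.08
Step 3: D = 2363.0 N

2363.0


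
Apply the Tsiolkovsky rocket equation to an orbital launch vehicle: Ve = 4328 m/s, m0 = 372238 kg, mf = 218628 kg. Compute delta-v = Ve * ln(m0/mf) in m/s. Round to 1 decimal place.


Step 1: Mass ratio m0/mf = 372238 / 218628 = 1.702609
Step 2: ln(1.702609) = 0.532162
Step 3: delta-v = 4328 * 0.532162 = 2303.2 m/s

2303.2


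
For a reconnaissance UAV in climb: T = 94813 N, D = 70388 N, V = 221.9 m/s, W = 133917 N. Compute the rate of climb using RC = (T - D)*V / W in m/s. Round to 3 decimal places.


Step 1: Excess thrust = T - D = 94813 - 70388 = 24425 N
Step 2: Excess power = 24425 * 221.9 = 5419907.5 W
Step 3: RC = 5419907.5 / 133917 = 40.472 m/s

40.472


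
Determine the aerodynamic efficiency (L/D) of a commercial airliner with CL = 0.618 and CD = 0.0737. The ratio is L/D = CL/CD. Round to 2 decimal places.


Step 1: L/D = CL / CD = 0.618 / 0.0737
Step 2: L/D = 8.39

8.39


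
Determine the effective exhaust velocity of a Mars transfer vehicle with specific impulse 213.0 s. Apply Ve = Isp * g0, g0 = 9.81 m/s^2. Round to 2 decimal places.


Step 1: Ve = Isp * g0 = 213.0 * 9.81
Step 2: Ve = 2089.53 m/s

2089.53


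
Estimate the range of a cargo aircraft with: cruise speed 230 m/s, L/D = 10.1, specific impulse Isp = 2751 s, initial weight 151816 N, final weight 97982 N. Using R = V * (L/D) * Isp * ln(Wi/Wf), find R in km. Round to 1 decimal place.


Step 1: Coefficient = V * (L/D) * Isp = 230 * 10.1 * 2751 = 6390573.0 m
Step 2: Wi/Wf = 151816 / 97982 = 1.549427
Step 3: ln(1.549427) = 0.437885
Step 4: R = 6390573.0 * 0.437885 = 2798339.1 m = 2798.3 km

2798.3


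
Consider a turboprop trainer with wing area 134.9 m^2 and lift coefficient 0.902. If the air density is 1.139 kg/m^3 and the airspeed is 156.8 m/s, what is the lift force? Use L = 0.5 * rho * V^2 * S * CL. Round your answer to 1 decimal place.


Step 1: Calculate dynamic pressure q = 0.5 * 1.139 * 156.8^2 = 0.5 * 1.139 * 24586.24 = 14001.8637 Pa
Step 2: Multiply by wing area and lift coefficient: L = 14001.8637 * 134.9 * 0.902
Step 3: L = 1888851.4104 * 0.902 = 1703744.0 N

1703744.0


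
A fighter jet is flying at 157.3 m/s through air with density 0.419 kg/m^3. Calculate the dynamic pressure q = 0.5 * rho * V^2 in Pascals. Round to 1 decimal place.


Step 1: V^2 = 157.3^2 = 24743.29
Step 2: q = 0.5 * 0.419 * 24743.29
Step 3: q = 5183.7 Pa

5183.7


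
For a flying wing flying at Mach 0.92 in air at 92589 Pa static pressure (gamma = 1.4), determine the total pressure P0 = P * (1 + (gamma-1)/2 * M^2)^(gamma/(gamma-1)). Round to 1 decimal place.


Step 1: (gamma-1)/2 * M^2 = 0.2 * 0.8464 = 0.16928
Step 2: 1 + 0.16928 = 1.16928
Step 3: Exponent gamma/(gamma-1) = 3.5
Step 4: P0 = 92589 * 1.16928^3.5 = 160056.8 Pa

160056.8


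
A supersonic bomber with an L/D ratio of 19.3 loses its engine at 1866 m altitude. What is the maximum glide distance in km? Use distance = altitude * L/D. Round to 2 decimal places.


Step 1: Glide distance = altitude * L/D = 1866 * 19.3 = 36013.8 m
Step 2: Convert to km: 36013.8 / 1000 = 36.01 km

36.01


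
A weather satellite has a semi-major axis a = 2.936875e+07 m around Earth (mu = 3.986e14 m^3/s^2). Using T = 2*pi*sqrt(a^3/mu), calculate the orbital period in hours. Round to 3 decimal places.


Step 1: a^3 / mu = 2.533124e+22 / 3.986e14 = 6.355052e+07
Step 2: sqrt(6.355052e+07) = 7971.8579 s
Step 3: T = 2*pi * 7971.8579 = 50088.66 s
Step 4: T in hours = 50088.66 / 3600 = 13.914 hours

13.914


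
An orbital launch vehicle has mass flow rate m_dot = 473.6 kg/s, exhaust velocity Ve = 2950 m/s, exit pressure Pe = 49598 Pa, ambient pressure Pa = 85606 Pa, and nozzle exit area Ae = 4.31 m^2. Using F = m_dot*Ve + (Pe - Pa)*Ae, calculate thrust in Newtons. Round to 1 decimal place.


Step 1: Momentum thrust = m_dot * Ve = 473.6 * 2950 = 1397120.0 N
Step 2: Pressure thrust = (Pe - Pa) * Ae = (49598 - 85606) * 4.31 = -155194.48 N
Step 3: Total thrust F = 1397120.0 + -155194.48 = 1241925.5 N

1241925.5


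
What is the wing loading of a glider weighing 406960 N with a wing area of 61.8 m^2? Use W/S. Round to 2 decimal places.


Step 1: Wing loading = W / S = 406960 / 61.8
Step 2: Wing loading = 6585.11 N/m^2

6585.11


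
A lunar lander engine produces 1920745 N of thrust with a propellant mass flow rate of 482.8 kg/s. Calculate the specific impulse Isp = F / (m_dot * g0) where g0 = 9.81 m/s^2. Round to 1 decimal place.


Step 1: m_dot * g0 = 482.8 * 9.81 = 4736.27
Step 2: Isp = 1920745 / 4736.27 = 405.5 s

405.5


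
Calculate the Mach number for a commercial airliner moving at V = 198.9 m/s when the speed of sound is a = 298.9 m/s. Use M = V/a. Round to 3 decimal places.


Step 1: M = V / a = 198.9 / 298.9
Step 2: M = 0.665

0.665


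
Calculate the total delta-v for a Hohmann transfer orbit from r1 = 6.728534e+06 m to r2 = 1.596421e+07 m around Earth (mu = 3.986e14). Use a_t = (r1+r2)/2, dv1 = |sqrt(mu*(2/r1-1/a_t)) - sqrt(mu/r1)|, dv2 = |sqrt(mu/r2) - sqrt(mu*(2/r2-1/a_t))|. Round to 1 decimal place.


Step 1: Transfer semi-major axis a_t = (6.728534e+06 + 1.596421e+07) / 2 = 1.134637e+07 m
Step 2: v1 (circular at r1) = sqrt(mu/r1) = 7696.77 m/s
Step 3: v_t1 = sqrt(mu*(2/r1 - 1/a_t)) = 9129.64 m/s
Step 4: dv1 = |9129.64 - 7696.77| = 1432.87 m/s
Step 5: v2 (circular at r2) = 4996.83 m/s, v_t2 = 3847.93 m/s
Step 6: dv2 = |4996.83 - 3847.93| = 1148.91 m/s
Step 7: Total delta-v = 1432.87 + 1148.91 = 2581.8 m/s

2581.8


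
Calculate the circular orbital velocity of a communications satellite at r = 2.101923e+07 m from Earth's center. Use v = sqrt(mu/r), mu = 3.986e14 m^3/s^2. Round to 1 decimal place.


Step 1: mu / r = 3.986e14 / 2.101923e+07 = 18963587.1533
Step 2: v = sqrt(18963587.1533) = 4354.7 m/s

4354.7


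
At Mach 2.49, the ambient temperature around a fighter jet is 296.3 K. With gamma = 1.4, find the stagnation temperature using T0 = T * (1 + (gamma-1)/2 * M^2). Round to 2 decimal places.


Step 1: (gamma-1)/2 = 0.2
Step 2: M^2 = 6.2001
Step 3: 1 + 0.2 * 6.2001 = 2.24002
Step 4: T0 = 296.3 * 2.24002 = 663.72 K

663.72


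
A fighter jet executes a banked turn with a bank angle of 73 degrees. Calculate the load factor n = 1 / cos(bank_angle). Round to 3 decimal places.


Step 1: Convert 73 degrees to radians = 1.27409
Step 2: cos(73 deg) = 0.292372
Step 3: n = 1 / 0.292372 = 3.420

3.420


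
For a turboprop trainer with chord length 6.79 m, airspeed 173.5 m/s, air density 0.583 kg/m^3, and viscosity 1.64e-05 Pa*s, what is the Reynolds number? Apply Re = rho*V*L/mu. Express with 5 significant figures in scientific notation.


Step 1: Numerator = rho * V * L = 0.583 * 173.5 * 6.79 = 686.811895
Step 2: Re = 686.811895 / 1.64e-05
Step 3: Re = 4.1879e+07

4.1879e+07


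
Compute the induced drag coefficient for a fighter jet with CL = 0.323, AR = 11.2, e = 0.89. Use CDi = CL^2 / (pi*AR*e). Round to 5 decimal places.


Step 1: CL^2 = 0.323^2 = 0.104329
Step 2: pi * AR * e = 3.14159 * 11.2 * 0.89 = 31.315396
Step 3: CDi = 0.104329 / 31.315396 = 0.00333

0.00333


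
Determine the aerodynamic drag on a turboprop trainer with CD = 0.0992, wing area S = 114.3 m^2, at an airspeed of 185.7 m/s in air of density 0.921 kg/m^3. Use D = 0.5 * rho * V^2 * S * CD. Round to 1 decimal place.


Step 1: Dynamic pressure q = 0.5 * 0.921 * 185.7^2 = 15880.1076 Pa
Step 2: Drag D = q * S * CD = 15880.1076 * 114.3 * 0.0992
Step 3: D = 180057.6 N

180057.6


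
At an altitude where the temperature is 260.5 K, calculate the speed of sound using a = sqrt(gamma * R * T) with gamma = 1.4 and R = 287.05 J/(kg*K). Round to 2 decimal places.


Step 1: gamma * R * T = 1.4 * 287.05 * 260.5 = 104687.135
Step 2: a = sqrt(104687.135) = 323.55 m/s

323.55


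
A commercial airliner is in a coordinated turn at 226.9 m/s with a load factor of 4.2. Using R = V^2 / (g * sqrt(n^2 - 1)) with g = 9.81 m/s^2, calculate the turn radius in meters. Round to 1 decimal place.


Step 1: V^2 = 226.9^2 = 51483.61
Step 2: n^2 - 1 = 4.2^2 - 1 = 16.64
Step 3: sqrt(16.64) = 4.079216
Step 4: R = 51483.61 / (9.81 * 4.079216) = 1286.5 m

1286.5


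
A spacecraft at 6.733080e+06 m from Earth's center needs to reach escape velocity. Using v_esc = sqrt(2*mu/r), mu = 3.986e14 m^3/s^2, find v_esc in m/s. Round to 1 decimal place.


Step 1: 2*mu/r = 2 * 3.986e14 / 6.733080e+06 = 118400494.276
Step 2: v_esc = sqrt(118400494.276) = 10881.2 m/s

10881.2


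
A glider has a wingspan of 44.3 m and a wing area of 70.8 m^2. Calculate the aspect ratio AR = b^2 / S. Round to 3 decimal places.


Step 1: b^2 = 44.3^2 = 1962.49
Step 2: AR = 1962.49 / 70.8 = 27.719

27.719


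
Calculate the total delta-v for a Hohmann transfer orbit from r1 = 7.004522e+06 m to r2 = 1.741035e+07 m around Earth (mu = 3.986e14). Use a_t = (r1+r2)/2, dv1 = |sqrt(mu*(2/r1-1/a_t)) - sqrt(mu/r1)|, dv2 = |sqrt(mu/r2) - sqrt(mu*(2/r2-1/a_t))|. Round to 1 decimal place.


Step 1: Transfer semi-major axis a_t = (7.004522e+06 + 1.741035e+07) / 2 = 1.220744e+07 m
Step 2: v1 (circular at r1) = sqrt(mu/r1) = 7543.61 m/s
Step 3: v_t1 = sqrt(mu*(2/r1 - 1/a_t)) = 9008.88 m/s
Step 4: dv1 = |9008.88 - 7543.61| = 1465.27 m/s
Step 5: v2 (circular at r2) = 4784.81 m/s, v_t2 = 3624.45 m/s
Step 6: dv2 = |4784.81 - 3624.45| = 1160.36 m/s
Step 7: Total delta-v = 1465.27 + 1160.36 = 2625.6 m/s

2625.6


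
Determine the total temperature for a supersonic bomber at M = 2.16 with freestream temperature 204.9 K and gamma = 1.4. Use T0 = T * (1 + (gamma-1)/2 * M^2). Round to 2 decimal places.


Step 1: (gamma-1)/2 = 0.2
Step 2: M^2 = 4.6656
Step 3: 1 + 0.2 * 4.6656 = 1.93312
Step 4: T0 = 204.9 * 1.93312 = 396.10 K

396.10


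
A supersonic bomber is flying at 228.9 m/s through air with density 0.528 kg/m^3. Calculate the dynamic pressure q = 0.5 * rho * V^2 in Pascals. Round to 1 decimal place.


Step 1: V^2 = 228.9^2 = 52395.21
Step 2: q = 0.5 * 0.528 * 52395.21
Step 3: q = 13832.3 Pa

13832.3


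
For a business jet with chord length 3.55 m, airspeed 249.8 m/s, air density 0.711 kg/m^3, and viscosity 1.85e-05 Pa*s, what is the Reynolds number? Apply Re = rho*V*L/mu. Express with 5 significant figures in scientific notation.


Step 1: Numerator = rho * V * L = 0.711 * 249.8 * 3.55 = 630.50769
Step 2: Re = 630.50769 / 1.85e-05
Step 3: Re = 3.4081e+07

3.4081e+07


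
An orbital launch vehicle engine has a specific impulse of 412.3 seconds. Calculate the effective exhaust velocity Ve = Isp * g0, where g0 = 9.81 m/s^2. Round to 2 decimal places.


Step 1: Ve = Isp * g0 = 412.3 * 9.81
Step 2: Ve = 4044.66 m/s

4044.66


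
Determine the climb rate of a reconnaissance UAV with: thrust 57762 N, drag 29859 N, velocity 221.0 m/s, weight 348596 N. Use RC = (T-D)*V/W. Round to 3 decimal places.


Step 1: Excess thrust = T - D = 57762 - 29859 = 27903 N
Step 2: Excess power = 27903 * 221.0 = 6166563.0 W
Step 3: RC = 6166563.0 / 348596 = 17.690 m/s

17.690


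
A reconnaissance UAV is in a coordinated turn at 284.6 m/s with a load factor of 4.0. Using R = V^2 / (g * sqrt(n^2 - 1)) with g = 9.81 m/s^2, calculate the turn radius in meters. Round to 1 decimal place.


Step 1: V^2 = 284.6^2 = 80997.16
Step 2: n^2 - 1 = 4.0^2 - 1 = 15.0
Step 3: sqrt(15.0) = 3.872983
Step 4: R = 80997.16 / (9.81 * 3.872983) = 2131.8 m

2131.8


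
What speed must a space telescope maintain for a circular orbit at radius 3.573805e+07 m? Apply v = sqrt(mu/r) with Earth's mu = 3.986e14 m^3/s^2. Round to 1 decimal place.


Step 1: mu / r = 3.986e14 / 3.573805e+07 = 11153378.5419
Step 2: v = sqrt(11153378.5419) = 3339.7 m/s

3339.7


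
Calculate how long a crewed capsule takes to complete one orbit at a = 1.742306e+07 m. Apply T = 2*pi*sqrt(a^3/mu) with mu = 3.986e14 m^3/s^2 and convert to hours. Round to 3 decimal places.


Step 1: a^3 / mu = 5.288997e+21 / 3.986e14 = 1.326893e+07
Step 2: sqrt(1.326893e+07) = 3642.6547 s
Step 3: T = 2*pi * 3642.6547 = 22887.47 s
Step 4: T in hours = 22887.47 / 3600 = 6.358 hours

6.358


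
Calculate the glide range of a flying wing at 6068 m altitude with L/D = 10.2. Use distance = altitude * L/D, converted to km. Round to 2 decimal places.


Step 1: Glide distance = altitude * L/D = 6068 * 10.2 = 61893.6 m
Step 2: Convert to km: 61893.6 / 1000 = 61.89 km

61.89


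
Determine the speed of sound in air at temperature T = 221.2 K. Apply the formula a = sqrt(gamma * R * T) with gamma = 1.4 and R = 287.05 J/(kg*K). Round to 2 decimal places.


Step 1: gamma * R * T = 1.4 * 287.05 * 221.2 = 88893.644
Step 2: a = sqrt(88893.644) = 298.15 m/s

298.15


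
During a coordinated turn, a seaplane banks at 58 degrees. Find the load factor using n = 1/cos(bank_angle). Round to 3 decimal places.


Step 1: Convert 58 degrees to radians = 1.012291
Step 2: cos(58 deg) = 0.529919
Step 3: n = 1 / 0.529919 = 1.887

1.887


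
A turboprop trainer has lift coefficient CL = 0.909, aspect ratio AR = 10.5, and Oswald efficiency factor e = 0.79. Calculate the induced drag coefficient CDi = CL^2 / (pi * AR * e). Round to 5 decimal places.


Step 1: CL^2 = 0.909^2 = 0.826281
Step 2: pi * AR * e = 3.14159 * 10.5 * 0.79 = 26.059511
Step 3: CDi = 0.826281 / 26.059511 = 0.03171

0.03171


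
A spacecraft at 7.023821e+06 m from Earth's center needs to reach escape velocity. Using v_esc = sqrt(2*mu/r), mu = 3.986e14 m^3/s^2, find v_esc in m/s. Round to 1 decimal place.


Step 1: 2*mu/r = 2 * 3.986e14 / 7.023821e+06 = 113499475.5703
Step 2: v_esc = sqrt(113499475.5703) = 10653.6 m/s

10653.6


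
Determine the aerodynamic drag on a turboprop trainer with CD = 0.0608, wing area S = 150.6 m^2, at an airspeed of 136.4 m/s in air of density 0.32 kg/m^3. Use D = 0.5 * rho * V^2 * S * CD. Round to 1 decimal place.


Step 1: Dynamic pressure q = 0.5 * 0.32 * 136.4^2 = 2976.7936 Pa
Step 2: Drag D = q * S * CD = 2976.7936 * 150.6 * 0.0608
Step 3: D = 27257.0 N

27257.0


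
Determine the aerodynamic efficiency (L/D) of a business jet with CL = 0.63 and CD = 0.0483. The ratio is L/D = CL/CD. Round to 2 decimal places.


Step 1: L/D = CL / CD = 0.63 / 0.0483
Step 2: L/D = 13.04

13.04


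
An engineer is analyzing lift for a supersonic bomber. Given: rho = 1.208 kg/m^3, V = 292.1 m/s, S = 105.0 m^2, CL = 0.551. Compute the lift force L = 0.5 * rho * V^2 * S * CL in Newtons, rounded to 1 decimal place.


Step 1: Calculate dynamic pressure q = 0.5 * 1.208 * 292.1^2 = 0.5 * 1.208 * 85322.41 = 51534.7356 Pa
Step 2: Multiply by wing area and lift coefficient: L = 51534.7356 * 105.0 * 0.551
Step 3: L = 5411147.2422 * 0.551 = 2981542.1 N

2981542.1


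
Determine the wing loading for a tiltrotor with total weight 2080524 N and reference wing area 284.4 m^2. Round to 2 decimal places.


Step 1: Wing loading = W / S = 2080524 / 284.4
Step 2: Wing loading = 7315.49 N/m^2

7315.49


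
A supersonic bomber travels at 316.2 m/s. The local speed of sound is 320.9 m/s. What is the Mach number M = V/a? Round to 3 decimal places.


Step 1: M = V / a = 316.2 / 320.9
Step 2: M = 0.985

0.985


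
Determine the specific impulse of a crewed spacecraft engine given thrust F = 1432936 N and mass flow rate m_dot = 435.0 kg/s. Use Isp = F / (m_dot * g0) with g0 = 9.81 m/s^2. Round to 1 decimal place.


Step 1: m_dot * g0 = 435.0 * 9.81 = 4267.35
Step 2: Isp = 1432936 / 4267.35 = 335.8 s

335.8


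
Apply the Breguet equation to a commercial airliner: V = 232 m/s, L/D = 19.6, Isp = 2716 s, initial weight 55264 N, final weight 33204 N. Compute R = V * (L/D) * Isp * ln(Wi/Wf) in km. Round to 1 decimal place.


Step 1: Coefficient = V * (L/D) * Isp = 232 * 19.6 * 2716 = 12350195.2 m
Step 2: Wi/Wf = 55264 / 33204 = 1.664378
Step 3: ln(1.664378) = 0.509451
Step 4: R = 12350195.2 * 0.509451 = 6291823.6 m = 6291.8 km

6291.8


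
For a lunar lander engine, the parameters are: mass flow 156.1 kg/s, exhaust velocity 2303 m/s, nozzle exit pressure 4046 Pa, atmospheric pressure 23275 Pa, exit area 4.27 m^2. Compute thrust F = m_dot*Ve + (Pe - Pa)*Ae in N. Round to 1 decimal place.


Step 1: Momentum thrust = m_dot * Ve = 156.1 * 2303 = 359498.3 N
Step 2: Pressure thrust = (Pe - Pa) * Ae = (4046 - 23275) * 4.27 = -82107.83 N
Step 3: Total thrust F = 359498.3 + -82107.83 = 277390.5 N

277390.5


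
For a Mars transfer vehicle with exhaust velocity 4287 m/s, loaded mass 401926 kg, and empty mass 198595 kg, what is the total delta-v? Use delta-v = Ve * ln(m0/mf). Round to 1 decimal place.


Step 1: Mass ratio m0/mf = 401926 / 198595 = 2.023848
Step 2: ln(2.023848) = 0.705
Step 3: delta-v = 4287 * 0.705 = 3022.3 m/s

3022.3


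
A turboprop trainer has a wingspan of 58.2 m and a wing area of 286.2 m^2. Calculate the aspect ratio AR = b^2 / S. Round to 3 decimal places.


Step 1: b^2 = 58.2^2 = 3387.24
Step 2: AR = 3387.24 / 286.2 = 11.835

11.835


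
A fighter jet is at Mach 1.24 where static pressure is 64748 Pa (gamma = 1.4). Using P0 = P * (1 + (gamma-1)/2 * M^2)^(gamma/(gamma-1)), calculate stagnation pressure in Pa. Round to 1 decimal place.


Step 1: (gamma-1)/2 * M^2 = 0.2 * 1.5376 = 0.30752
Step 2: 1 + 0.30752 = 1.30752
Step 3: Exponent gamma/(gamma-1) = 3.5
Step 4: P0 = 64748 * 1.30752^3.5 = 165499.1 Pa

165499.1


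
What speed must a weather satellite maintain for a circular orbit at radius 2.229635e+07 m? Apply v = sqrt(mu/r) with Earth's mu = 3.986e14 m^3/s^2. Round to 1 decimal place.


Step 1: mu / r = 3.986e14 / 2.229635e+07 = 17877365.5778
Step 2: v = sqrt(17877365.5778) = 4228.2 m/s

4228.2


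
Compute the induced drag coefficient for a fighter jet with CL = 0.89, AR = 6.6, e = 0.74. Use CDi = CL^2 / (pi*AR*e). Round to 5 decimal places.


Step 1: CL^2 = 0.89^2 = 0.7921
Step 2: pi * AR * e = 3.14159 * 6.6 * 0.74 = 15.343539
Step 3: CDi = 0.7921 / 15.343539 = 0.05162

0.05162


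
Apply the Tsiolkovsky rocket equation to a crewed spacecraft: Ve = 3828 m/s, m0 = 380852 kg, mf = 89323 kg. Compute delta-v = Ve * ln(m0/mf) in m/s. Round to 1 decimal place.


Step 1: Mass ratio m0/mf = 380852 / 89323 = 4.263762
Step 2: ln(4.263762) = 1.450152
Step 3: delta-v = 3828 * 1.450152 = 5551.2 m/s

5551.2


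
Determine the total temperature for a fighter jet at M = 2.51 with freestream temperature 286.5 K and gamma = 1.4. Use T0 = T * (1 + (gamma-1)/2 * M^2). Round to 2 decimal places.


Step 1: (gamma-1)/2 = 0.2
Step 2: M^2 = 6.3001
Step 3: 1 + 0.2 * 6.3001 = 2.26002
Step 4: T0 = 286.5 * 2.26002 = 647.50 K

647.50


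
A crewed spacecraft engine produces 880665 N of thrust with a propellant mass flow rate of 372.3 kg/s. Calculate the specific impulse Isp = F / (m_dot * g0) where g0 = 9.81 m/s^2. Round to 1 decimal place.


Step 1: m_dot * g0 = 372.3 * 9.81 = 3652.26
Step 2: Isp = 880665 / 3652.26 = 241.1 s

241.1


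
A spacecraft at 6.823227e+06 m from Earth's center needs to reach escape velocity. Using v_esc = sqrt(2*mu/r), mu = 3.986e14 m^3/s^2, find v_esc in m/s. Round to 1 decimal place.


Step 1: 2*mu/r = 2 * 3.986e14 / 6.823227e+06 = 116836212.5428
Step 2: v_esc = sqrt(116836212.5428) = 10809.1 m/s

10809.1


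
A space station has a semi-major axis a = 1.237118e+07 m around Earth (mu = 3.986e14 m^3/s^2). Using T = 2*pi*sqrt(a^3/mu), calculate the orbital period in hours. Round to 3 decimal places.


Step 1: a^3 / mu = 1.893361e+21 / 3.986e14 = 4.750027e+06
Step 2: sqrt(4.750027e+06) = 2179.4557 s
Step 3: T = 2*pi * 2179.4557 = 13693.92 s
Step 4: T in hours = 13693.92 / 3600 = 3.804 hours

3.804


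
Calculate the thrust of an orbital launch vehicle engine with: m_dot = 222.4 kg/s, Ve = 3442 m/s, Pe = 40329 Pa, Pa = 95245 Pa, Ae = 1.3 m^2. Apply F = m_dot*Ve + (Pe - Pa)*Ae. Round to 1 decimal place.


Step 1: Momentum thrust = m_dot * Ve = 222.4 * 3442 = 765500.8 N
Step 2: Pressure thrust = (Pe - Pa) * Ae = (40329 - 95245) * 1.3 = -71390.8 N
Step 3: Total thrust F = 765500.8 + -71390.8 = 694110.0 N

694110.0


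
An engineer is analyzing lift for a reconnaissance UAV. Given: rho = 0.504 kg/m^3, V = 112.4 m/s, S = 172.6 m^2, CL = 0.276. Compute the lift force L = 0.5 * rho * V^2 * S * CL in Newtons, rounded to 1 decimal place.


Step 1: Calculate dynamic pressure q = 0.5 * 0.504 * 112.4^2 = 0.5 * 0.504 * 12633.76 = 3183.7075 Pa
Step 2: Multiply by wing area and lift coefficient: L = 3183.7075 * 172.6 * 0.276
Step 3: L = 549507.918 * 0.276 = 151664.2 N

151664.2


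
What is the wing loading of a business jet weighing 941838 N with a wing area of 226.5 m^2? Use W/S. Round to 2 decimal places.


Step 1: Wing loading = W / S = 941838 / 226.5
Step 2: Wing loading = 4158.23 N/m^2

4158.23


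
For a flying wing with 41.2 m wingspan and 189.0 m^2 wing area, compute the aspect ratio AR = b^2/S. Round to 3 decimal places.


Step 1: b^2 = 41.2^2 = 1697.44
Step 2: AR = 1697.44 / 189.0 = 8.981

8.981


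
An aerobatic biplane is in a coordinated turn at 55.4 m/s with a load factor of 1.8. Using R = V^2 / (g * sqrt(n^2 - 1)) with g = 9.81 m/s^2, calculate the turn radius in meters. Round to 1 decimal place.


Step 1: V^2 = 55.4^2 = 3069.16
Step 2: n^2 - 1 = 1.8^2 - 1 = 2.24
Step 3: sqrt(2.24) = 1.496663
Step 4: R = 3069.16 / (9.81 * 1.496663) = 209.0 m

209.0


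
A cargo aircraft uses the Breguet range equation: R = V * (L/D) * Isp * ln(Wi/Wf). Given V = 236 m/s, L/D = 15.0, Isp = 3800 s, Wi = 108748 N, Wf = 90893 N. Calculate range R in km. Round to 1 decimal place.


Step 1: Coefficient = V * (L/D) * Isp = 236 * 15.0 * 3800 = 13452000.0 m
Step 2: Wi/Wf = 108748 / 90893 = 1.19644
Step 3: ln(1.19644) = 0.17935
Step 4: R = 13452000.0 * 0.17935 = 2412620.1 m = 2412.6 km

2412.6


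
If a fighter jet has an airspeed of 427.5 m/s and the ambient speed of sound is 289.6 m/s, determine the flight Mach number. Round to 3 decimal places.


Step 1: M = V / a = 427.5 / 289.6
Step 2: M = 1.476

1.476


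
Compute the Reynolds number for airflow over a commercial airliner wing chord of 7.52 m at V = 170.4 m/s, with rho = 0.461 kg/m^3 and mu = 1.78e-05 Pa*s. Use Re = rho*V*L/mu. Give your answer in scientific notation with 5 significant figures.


Step 1: Numerator = rho * V * L = 0.461 * 170.4 * 7.52 = 590.729088
Step 2: Re = 590.729088 / 1.78e-05
Step 3: Re = 3.3187e+07

3.3187e+07


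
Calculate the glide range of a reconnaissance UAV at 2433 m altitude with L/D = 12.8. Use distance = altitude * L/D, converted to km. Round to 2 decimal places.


Step 1: Glide distance = altitude * L/D = 2433 * 12.8 = 31142.4 m
Step 2: Convert to km: 31142.4 / 1000 = 31.14 km

31.14


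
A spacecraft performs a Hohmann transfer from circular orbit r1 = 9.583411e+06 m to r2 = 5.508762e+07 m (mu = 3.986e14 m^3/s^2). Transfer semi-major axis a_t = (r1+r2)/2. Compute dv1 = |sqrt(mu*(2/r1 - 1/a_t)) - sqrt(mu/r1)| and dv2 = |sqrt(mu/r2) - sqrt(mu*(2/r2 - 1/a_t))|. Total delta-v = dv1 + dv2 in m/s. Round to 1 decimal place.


Step 1: Transfer semi-major axis a_t = (9.583411e+06 + 5.508762e+07) / 2 = 3.233552e+07 m
Step 2: v1 (circular at r1) = sqrt(mu/r1) = 6449.24 m/s
Step 3: v_t1 = sqrt(mu*(2/r1 - 1/a_t)) = 8417.74 m/s
Step 4: dv1 = |8417.74 - 6449.24| = 1968.5 m/s
Step 5: v2 (circular at r2) = 2689.93 m/s, v_t2 = 1464.41 m/s
Step 6: dv2 = |2689.93 - 1464.41| = 1225.53 m/s
Step 7: Total delta-v = 1968.5 + 1225.53 = 3194.0 m/s

3194.0


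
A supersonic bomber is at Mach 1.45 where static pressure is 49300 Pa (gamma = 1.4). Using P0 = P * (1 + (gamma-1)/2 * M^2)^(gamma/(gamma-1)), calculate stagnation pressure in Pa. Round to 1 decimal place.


Step 1: (gamma-1)/2 * M^2 = 0.2 * 2.1025 = 0.4205
Step 2: 1 + 0.4205 = 1.4205
Step 3: Exponent gamma/(gamma-1) = 3.5
Step 4: P0 = 49300 * 1.4205^3.5 = 168419.1 Pa

168419.1


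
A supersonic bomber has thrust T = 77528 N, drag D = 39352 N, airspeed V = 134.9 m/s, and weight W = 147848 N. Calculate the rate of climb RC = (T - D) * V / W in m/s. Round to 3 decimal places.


Step 1: Excess thrust = T - D = 77528 - 39352 = 38176 N
Step 2: Excess power = 38176 * 134.9 = 5149942.4 W
Step 3: RC = 5149942.4 / 147848 = 34.833 m/s

34.833


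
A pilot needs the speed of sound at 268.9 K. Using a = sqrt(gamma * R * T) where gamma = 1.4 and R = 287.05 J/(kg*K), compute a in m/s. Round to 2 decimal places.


Step 1: gamma * R * T = 1.4 * 287.05 * 268.9 = 108062.843
Step 2: a = sqrt(108062.843) = 328.73 m/s

328.73


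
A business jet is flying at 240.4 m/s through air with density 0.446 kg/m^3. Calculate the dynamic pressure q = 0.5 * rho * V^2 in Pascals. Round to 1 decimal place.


Step 1: V^2 = 240.4^2 = 57792.16
Step 2: q = 0.5 * 0.446 * 57792.16
Step 3: q = 12887.7 Pa

12887.7


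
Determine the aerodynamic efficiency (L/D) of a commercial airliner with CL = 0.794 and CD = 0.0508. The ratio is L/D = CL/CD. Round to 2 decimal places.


Step 1: L/D = CL / CD = 0.794 / 0.0508
Step 2: L/D = 15.63

15.63


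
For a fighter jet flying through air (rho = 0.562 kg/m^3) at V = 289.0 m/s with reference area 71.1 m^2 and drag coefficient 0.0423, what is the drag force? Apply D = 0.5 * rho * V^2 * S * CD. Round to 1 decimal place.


Step 1: Dynamic pressure q = 0.5 * 0.562 * 289.0^2 = 23469.401 Pa
Step 2: Drag D = q * S * CD = 23469.401 * 71.1 * 0.0423
Step 3: D = 70584.9 N

70584.9


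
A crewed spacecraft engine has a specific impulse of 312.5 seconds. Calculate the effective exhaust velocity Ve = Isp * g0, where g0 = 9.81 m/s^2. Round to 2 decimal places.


Step 1: Ve = Isp * g0 = 312.5 * 9.81
Step 2: Ve = 3065.63 m/s

3065.63


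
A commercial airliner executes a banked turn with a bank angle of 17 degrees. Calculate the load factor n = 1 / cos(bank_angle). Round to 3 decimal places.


Step 1: Convert 17 degrees to radians = 0.296706
Step 2: cos(17 deg) = 0.956305
Step 3: n = 1 / 0.956305 = 1.046

1.046


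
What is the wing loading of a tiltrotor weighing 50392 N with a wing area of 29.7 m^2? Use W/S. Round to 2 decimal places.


Step 1: Wing loading = W / S = 50392 / 29.7
Step 2: Wing loading = 1696.70 N/m^2

1696.70


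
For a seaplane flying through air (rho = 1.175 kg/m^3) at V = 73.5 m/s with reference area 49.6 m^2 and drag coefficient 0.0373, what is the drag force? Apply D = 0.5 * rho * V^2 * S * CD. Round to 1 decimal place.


Step 1: Dynamic pressure q = 0.5 * 1.175 * 73.5^2 = 3173.8219 Pa
Step 2: Drag D = q * S * CD = 3173.8219 * 49.6 * 0.0373
Step 3: D = 5871.8 N

5871.8


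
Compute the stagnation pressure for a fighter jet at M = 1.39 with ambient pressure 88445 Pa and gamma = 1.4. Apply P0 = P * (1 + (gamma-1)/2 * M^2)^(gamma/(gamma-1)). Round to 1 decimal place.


Step 1: (gamma-1)/2 * M^2 = 0.2 * 1.9321 = 0.38642
Step 2: 1 + 0.38642 = 1.38642
Step 3: Exponent gamma/(gamma-1) = 3.5
Step 4: P0 = 88445 * 1.38642^3.5 = 277526.9 Pa

277526.9


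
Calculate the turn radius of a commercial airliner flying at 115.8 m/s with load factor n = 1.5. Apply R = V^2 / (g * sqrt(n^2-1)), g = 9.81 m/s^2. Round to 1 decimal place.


Step 1: V^2 = 115.8^2 = 13409.64
Step 2: n^2 - 1 = 1.5^2 - 1 = 1.25
Step 3: sqrt(1.25) = 1.118034
Step 4: R = 13409.64 / (9.81 * 1.118034) = 1222.6 m

1222.6


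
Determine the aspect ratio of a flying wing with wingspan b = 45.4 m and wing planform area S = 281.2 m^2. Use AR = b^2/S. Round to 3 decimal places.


Step 1: b^2 = 45.4^2 = 2061.16
Step 2: AR = 2061.16 / 281.2 = 7.330

7.330


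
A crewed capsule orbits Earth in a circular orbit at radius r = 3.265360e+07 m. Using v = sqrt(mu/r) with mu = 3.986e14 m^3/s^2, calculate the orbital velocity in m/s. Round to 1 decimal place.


Step 1: mu / r = 3.986e14 / 3.265360e+07 = 12206923.5858
Step 2: v = sqrt(12206923.5858) = 3493.8 m/s

3493.8


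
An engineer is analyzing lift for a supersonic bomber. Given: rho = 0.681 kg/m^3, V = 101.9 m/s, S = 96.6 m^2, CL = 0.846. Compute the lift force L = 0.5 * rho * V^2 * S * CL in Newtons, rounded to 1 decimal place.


Step 1: Calculate dynamic pressure q = 0.5 * 0.681 * 101.9^2 = 0.5 * 0.681 * 10383.61 = 3535.6192 Pa
Step 2: Multiply by wing area and lift coefficient: L = 3535.6192 * 96.6 * 0.846
Step 3: L = 341540.8152 * 0.846 = 288943.5 N

288943.5


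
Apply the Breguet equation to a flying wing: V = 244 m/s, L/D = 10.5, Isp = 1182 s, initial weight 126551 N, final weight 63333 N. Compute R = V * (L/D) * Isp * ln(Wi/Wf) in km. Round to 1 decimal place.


Step 1: Coefficient = V * (L/D) * Isp = 244 * 10.5 * 1182 = 3028284.0 m
Step 2: Wi/Wf = 126551 / 63333 = 1.998184
Step 3: ln(1.998184) = 0.692239
Step 4: R = 3028284.0 * 0.692239 = 2096295.9 m = 2096.3 km

2096.3


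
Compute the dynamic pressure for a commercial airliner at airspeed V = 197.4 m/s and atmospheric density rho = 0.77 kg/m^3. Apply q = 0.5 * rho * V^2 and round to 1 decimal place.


Step 1: V^2 = 197.4^2 = 38966.76
Step 2: q = 0.5 * 0.77 * 38966.76
Step 3: q = 15002.2 Pa

15002.2
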